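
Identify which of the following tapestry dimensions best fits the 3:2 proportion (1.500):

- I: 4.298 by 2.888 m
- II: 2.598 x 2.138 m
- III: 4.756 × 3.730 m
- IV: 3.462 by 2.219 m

Ratios (long/short): I ≈ 1.488; II ≈ 1.215; III ≈ 1.275; IV ≈ 1.560.
3:2 ≈ 1.500; option I is nearest (Δ 0.012).

I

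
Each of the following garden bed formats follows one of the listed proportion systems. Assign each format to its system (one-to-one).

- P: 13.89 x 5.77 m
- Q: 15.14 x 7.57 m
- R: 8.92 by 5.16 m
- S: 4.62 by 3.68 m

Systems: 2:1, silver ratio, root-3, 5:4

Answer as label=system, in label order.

P=silver ratio, Q=2:1, R=root-3, S=5:4

Ratios: P ≈ 2.407; Q ≈ 2.000; R ≈ 1.729; S ≈ 1.255.
Targets: 2:1 ≈ 2.000; silver ratio ≈ 2.414; root-3 ≈ 1.732; 5:4 ≈ 1.250.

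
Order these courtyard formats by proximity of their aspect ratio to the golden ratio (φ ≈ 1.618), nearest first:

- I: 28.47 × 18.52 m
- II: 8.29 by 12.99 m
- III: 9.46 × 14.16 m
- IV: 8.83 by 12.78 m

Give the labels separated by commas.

I: 28.47/18.52 ≈ 1.537 → |1.537 − 1.618| = 0.081
II: 12.99/8.29 ≈ 1.567 → |1.567 − 1.618| = 0.051
III: 14.16/9.46 ≈ 1.497 → |1.497 − 1.618| = 0.121
IV: 12.78/8.83 ≈ 1.447 → |1.447 − 1.618| = 0.171

II, I, III, IV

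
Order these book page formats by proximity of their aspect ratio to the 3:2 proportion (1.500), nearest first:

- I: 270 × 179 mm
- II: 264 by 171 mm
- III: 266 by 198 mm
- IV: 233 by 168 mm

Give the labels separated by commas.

I: 270/179 ≈ 1.508 → |1.508 − 1.500| = 0.008
II: 264/171 ≈ 1.544 → |1.544 − 1.500| = 0.044
III: 266/198 ≈ 1.343 → |1.343 − 1.500| = 0.157
IV: 233/168 ≈ 1.387 → |1.387 − 1.500| = 0.113

I, II, IV, III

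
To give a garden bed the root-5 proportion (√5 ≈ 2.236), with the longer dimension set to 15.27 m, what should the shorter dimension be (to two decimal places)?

root-5 ≈ 2.23607.
Shorter side = 15.27 ÷ 2.23607 ≈ 6.8289 → 6.83 m.

6.83 m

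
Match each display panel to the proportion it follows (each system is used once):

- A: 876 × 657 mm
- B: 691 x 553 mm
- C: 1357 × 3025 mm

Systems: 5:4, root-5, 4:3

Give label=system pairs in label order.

A = 876/657 ≈ 1.333 → 4:3 (1.333)
B = 691/553 ≈ 1.250 → 5:4 (1.250)
C = 3025/1357 ≈ 2.229 → root-5 (2.236)

A=4:3, B=5:4, C=root-5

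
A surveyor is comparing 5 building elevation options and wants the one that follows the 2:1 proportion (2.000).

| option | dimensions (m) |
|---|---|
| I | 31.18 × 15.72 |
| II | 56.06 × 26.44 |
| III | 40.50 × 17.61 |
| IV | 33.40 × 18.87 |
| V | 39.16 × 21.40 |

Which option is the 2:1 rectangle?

Target 2:1 ≈ 2.000.
I: 1.983 (Δ0.017)  II: 2.120 (Δ0.120)  III: 2.300 (Δ0.300)  IV: 1.770 (Δ0.230)  V: 1.830 (Δ0.170)

I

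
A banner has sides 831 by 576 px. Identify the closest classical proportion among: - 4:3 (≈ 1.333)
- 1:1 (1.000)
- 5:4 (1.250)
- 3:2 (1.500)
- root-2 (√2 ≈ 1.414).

Ratio = 831 / 576 ≈ 1.443.
Distances: 4:3 1.333 (Δ 0.110); 1:1 1.000 (Δ 0.443); 5:4 1.250 (Δ 0.193); 3:2 1.500 (Δ 0.057); root-2 1.414 (Δ 0.029).

root-2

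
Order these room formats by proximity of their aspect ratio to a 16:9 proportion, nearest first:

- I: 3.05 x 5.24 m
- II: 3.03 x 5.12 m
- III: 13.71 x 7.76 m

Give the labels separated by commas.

Ratios: I = 5.24 / 3.05 ≈ 1.718; II = 5.12 / 3.03 ≈ 1.690; III = 13.71 / 7.76 ≈ 1.767.
|Δ from 1.778|: I 0.060; II 0.088; III 0.011.

III, I, II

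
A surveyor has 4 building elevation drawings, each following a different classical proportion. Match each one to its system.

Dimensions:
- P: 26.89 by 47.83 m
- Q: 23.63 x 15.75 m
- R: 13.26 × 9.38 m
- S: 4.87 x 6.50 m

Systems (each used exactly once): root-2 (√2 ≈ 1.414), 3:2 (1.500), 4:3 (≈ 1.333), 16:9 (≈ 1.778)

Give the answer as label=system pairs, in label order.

P=16:9, Q=3:2, R=root-2, S=4:3

Ratios: P ≈ 1.779; Q ≈ 1.500; R ≈ 1.414; S ≈ 1.335.
Targets: root-2 ≈ 1.414; 3:2 ≈ 1.500; 4:3 ≈ 1.333; 16:9 ≈ 1.778.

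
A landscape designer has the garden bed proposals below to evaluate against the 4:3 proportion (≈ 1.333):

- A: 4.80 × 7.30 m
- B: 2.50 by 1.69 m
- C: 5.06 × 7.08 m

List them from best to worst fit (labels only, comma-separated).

C, B, A

A: 7.30/4.80 ≈ 1.521 → |1.521 − 1.333| = 0.188
B: 2.50/1.69 ≈ 1.479 → |1.479 − 1.333| = 0.146
C: 7.08/5.06 ≈ 1.399 → |1.399 − 1.333| = 0.066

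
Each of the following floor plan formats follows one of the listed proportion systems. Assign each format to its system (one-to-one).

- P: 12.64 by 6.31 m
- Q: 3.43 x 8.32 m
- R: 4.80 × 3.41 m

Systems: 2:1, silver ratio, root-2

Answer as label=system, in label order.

P=2:1, Q=silver ratio, R=root-2

P = 12.64/6.31 ≈ 2.003 → 2:1 (2.000)
Q = 8.32/3.43 ≈ 2.426 → silver ratio (2.414)
R = 4.80/3.41 ≈ 1.408 → root-2 (1.414)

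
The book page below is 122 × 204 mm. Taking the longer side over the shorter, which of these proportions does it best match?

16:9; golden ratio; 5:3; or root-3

5:3

204/122 ≈ 1.672. Nearest candidates are 5:3 (1.667, off by 0.005) and golden ratio (1.618, off by 0.054).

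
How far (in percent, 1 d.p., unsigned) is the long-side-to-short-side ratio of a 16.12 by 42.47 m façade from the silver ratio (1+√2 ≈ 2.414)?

Ratio = 42.47 / 16.12 ≈ 2.6346.
Ideal silver ratio ≈ 2.4142. |2.6346 − 2.4142| / 2.4142 ≈ 9.13% → 9.1%.

9.1%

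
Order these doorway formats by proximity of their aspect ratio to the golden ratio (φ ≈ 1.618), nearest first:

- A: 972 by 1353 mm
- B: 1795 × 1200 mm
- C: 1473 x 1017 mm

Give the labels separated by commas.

B, C, A

Ratios: A = 1353 / 972 ≈ 1.392; B = 1795 / 1200 ≈ 1.496; C = 1473 / 1017 ≈ 1.448.
|Δ from 1.618|: A 0.226; B 0.122; C 0.170.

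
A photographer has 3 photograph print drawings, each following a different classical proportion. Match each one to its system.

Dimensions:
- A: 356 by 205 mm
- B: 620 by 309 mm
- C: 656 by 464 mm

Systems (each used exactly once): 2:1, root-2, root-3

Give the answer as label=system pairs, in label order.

Ratios: A ≈ 1.737; B ≈ 2.006; C ≈ 1.414.
Targets: 2:1 ≈ 2.000; root-2 ≈ 1.414; root-3 ≈ 1.732.

A=root-3, B=2:1, C=root-2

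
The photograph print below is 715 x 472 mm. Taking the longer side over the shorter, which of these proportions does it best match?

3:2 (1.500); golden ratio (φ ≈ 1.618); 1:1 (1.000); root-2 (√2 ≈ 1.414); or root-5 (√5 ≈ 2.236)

Ratio = 715 / 472 ≈ 1.515.
Distances: 3:2 1.500 (Δ 0.015); golden ratio 1.618 (Δ 0.103); 1:1 1.000 (Δ 0.515); root-2 1.414 (Δ 0.101); root-5 2.236 (Δ 0.721).

3:2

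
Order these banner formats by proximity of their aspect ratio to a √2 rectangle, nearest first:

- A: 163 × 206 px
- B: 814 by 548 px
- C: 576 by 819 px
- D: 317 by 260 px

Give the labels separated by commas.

A: 206/163 ≈ 1.264 → |1.264 − 1.414| = 0.150
B: 814/548 ≈ 1.485 → |1.485 − 1.414| = 0.071
C: 819/576 ≈ 1.422 → |1.422 − 1.414| = 0.008
D: 317/260 ≈ 1.219 → |1.219 − 1.414| = 0.195

C, B, A, D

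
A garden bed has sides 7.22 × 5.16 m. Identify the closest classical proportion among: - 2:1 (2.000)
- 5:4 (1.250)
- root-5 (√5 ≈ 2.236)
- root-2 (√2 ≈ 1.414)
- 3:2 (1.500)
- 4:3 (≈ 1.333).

root-2

Ratio = 7.22 / 5.16 ≈ 1.399.
Distances: 2:1 2.000 (Δ 0.601); 5:4 1.250 (Δ 0.149); root-5 2.236 (Δ 0.837); root-2 1.414 (Δ 0.015); 3:2 1.500 (Δ 0.101); 4:3 1.333 (Δ 0.066).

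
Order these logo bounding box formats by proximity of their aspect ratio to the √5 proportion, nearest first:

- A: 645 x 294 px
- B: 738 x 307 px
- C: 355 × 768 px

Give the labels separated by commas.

A, C, B

A: 645/294 ≈ 2.194 → |2.194 − 2.236| = 0.042
B: 738/307 ≈ 2.404 → |2.404 − 2.236| = 0.168
C: 768/355 ≈ 2.163 → |2.163 − 2.236| = 0.073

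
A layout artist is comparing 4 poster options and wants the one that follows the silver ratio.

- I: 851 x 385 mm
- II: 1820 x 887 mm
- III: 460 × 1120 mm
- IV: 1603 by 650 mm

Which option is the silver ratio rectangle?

III

Target silver ratio ≈ 2.414.
I: 2.210 (Δ0.204)  II: 2.052 (Δ0.362)  III: 2.435 (Δ0.021)  IV: 2.466 (Δ0.052)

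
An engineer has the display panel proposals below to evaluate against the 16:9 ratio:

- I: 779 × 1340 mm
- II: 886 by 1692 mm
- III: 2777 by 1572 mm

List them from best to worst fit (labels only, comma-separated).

III, I, II

I: 1340/779 ≈ 1.720 → |1.720 − 1.778| = 0.058
II: 1692/886 ≈ 1.910 → |1.910 − 1.778| = 0.132
III: 2777/1572 ≈ 1.767 → |1.767 − 1.778| = 0.011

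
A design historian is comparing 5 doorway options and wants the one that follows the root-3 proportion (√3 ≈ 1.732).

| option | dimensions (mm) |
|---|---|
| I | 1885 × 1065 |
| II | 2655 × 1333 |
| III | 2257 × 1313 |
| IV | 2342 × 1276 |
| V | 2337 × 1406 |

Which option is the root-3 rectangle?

III

Ratios (long/short): I ≈ 1.770; II ≈ 1.992; III ≈ 1.719; IV ≈ 1.835; V ≈ 1.662.
root-3 ≈ 1.732; option III is nearest (Δ 0.013).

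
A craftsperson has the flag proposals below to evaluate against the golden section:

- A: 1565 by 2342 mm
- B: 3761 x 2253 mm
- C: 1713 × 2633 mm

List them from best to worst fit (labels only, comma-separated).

Ratios: A = 2342 / 1565 ≈ 1.496; B = 3761 / 2253 ≈ 1.669; C = 2633 / 1713 ≈ 1.537.
|Δ from 1.618|: A 0.122; B 0.051; C 0.081.

B, C, A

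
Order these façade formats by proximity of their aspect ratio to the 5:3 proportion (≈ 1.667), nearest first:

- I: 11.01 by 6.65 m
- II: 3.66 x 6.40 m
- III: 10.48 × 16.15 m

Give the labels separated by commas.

I: 11.01/6.65 ≈ 1.656 → |1.656 − 1.667| = 0.011
II: 6.40/3.66 ≈ 1.749 → |1.749 − 1.667| = 0.082
III: 16.15/10.48 ≈ 1.541 → |1.541 − 1.667| = 0.126

I, II, III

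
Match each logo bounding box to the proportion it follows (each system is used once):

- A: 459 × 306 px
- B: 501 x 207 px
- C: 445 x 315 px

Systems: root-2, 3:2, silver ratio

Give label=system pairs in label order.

A=3:2, B=silver ratio, C=root-2

Ratios: A ≈ 1.500; B ≈ 2.420; C ≈ 1.413.
Targets: root-2 ≈ 1.414; 3:2 ≈ 1.500; silver ratio ≈ 2.414.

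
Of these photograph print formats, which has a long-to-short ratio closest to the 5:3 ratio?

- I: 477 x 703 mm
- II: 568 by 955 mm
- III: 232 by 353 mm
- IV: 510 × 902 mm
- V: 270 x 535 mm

Target 5:3 ≈ 1.667.
I: 1.474 (Δ0.193)  II: 1.681 (Δ0.014)  III: 1.522 (Δ0.145)  IV: 1.769 (Δ0.102)  V: 1.981 (Δ0.314)

II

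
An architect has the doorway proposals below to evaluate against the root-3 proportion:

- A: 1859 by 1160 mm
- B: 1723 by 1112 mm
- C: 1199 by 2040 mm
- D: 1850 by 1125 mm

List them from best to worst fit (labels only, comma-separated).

C, D, A, B

A: 1859/1160 ≈ 1.603 → |1.603 − 1.732| = 0.129
B: 1723/1112 ≈ 1.549 → |1.549 − 1.732| = 0.183
C: 2040/1199 ≈ 1.701 → |1.701 − 1.732| = 0.031
D: 1850/1125 ≈ 1.644 → |1.644 − 1.732| = 0.088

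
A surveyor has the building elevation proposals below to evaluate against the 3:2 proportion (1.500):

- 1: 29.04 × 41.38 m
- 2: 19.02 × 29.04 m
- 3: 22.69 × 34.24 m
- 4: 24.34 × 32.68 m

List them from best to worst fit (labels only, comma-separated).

1: 41.38/29.04 ≈ 1.425 → |1.425 − 1.500| = 0.075
2: 29.04/19.02 ≈ 1.527 → |1.527 − 1.500| = 0.027
3: 34.24/22.69 ≈ 1.509 → |1.509 − 1.500| = 0.009
4: 32.68/24.34 ≈ 1.343 → |1.343 − 1.500| = 0.157

3, 2, 1, 4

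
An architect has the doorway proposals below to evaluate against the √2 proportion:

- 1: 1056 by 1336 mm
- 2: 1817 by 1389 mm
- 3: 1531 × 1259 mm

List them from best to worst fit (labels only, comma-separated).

1: 1336/1056 ≈ 1.265 → |1.265 − 1.414| = 0.149
2: 1817/1389 ≈ 1.308 → |1.308 − 1.414| = 0.106
3: 1531/1259 ≈ 1.216 → |1.216 − 1.414| = 0.198

2, 1, 3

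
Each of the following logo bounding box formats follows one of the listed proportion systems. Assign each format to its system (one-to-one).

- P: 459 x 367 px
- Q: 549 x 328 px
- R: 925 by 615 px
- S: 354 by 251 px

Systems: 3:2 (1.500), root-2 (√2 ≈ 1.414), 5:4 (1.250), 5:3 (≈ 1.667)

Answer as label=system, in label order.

P=5:4, Q=5:3, R=3:2, S=root-2

Ratios: P ≈ 1.251; Q ≈ 1.674; R ≈ 1.504; S ≈ 1.410.
Targets: 3:2 ≈ 1.500; root-2 ≈ 1.414; 5:4 ≈ 1.250; 5:3 ≈ 1.667.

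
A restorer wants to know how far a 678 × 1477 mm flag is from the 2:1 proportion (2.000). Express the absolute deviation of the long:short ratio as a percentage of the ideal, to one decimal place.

8.9%

Ratio = 1477 / 678 ≈ 2.1785.
Ideal 2:1 = 2.0000. |2.1785 − 2.0000| / 2.0000 ≈ 8.93% → 8.9%.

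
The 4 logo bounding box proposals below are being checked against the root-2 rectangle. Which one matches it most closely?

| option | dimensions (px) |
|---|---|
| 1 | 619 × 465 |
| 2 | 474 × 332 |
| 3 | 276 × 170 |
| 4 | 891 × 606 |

Target root-2 ≈ 1.414.
1: 1.331 (Δ0.083)  2: 1.428 (Δ0.014)  3: 1.624 (Δ0.210)  4: 1.470 (Δ0.056)

2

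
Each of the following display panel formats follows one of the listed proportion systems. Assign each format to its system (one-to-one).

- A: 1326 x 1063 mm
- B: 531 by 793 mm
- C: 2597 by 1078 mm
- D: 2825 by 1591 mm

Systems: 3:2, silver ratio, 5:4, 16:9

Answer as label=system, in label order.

Ratios: A ≈ 1.247; B ≈ 1.493; C ≈ 2.409; D ≈ 1.776.
Targets: 3:2 ≈ 1.500; silver ratio ≈ 2.414; 5:4 ≈ 1.250; 16:9 ≈ 1.778.

A=5:4, B=3:2, C=silver ratio, D=16:9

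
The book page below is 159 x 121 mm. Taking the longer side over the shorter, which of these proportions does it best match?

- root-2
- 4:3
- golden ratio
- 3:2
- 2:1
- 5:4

159/121 ≈ 1.314. Nearest candidates are 4:3 (1.333, off by 0.019) and 5:4 (1.250, off by 0.064).

4:3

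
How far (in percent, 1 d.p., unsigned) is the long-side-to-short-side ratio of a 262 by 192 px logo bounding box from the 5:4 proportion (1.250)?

9.2%

Ratio = 262 / 192 ≈ 1.3646.
Ideal 5:4 = 1.2500. |1.3646 − 1.2500| / 1.2500 ≈ 9.17% → 9.2%.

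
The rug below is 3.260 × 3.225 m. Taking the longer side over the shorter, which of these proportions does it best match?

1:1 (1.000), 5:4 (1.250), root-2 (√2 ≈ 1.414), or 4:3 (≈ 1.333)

Ratio = 3.260 / 3.225 ≈ 1.011.
Distances: 1:1 1.000 (Δ 0.011); 5:4 1.250 (Δ 0.239); root-2 1.414 (Δ 0.403); 4:3 1.333 (Δ 0.322).

1:1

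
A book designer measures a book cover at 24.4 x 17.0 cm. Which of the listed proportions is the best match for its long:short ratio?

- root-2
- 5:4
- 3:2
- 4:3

root-2

24.4/17.0 ≈ 1.435. Nearest candidates are root-2 (1.414, off by 0.021) and 3:2 (1.500, off by 0.065).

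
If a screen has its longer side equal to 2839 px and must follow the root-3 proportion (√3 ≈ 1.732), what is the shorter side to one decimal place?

root-3 ≈ 1.73205.
Shorter side = 2839 ÷ 1.73205 ≈ 1639.098 → 1639.1 px.

1639.1 px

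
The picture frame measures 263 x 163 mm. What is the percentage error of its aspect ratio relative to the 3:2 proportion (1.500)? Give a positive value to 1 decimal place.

Ratio = 263 / 163 ≈ 1.6135.
Ideal 3:2 = 1.5000. |1.6135 − 1.5000| / 1.5000 ≈ 7.57% → 7.6%.

7.6%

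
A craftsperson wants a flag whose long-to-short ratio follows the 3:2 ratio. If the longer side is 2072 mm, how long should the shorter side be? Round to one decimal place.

3:2 = 1.50000.
Shorter side = 2072 ÷ 1.50000 ≈ 1381.333 → 1381.3 mm.

1381.3 mm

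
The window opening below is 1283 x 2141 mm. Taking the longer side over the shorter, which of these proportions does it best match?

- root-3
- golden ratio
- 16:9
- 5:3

Ratio = 2141 / 1283 ≈ 1.669.
Distances: root-3 1.732 (Δ 0.063); golden ratio 1.618 (Δ 0.051); 16:9 1.778 (Δ 0.109); 5:3 1.667 (Δ 0.002).

5:3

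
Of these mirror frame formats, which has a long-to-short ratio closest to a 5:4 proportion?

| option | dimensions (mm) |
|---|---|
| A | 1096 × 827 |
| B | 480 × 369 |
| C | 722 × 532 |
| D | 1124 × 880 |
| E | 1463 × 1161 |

Target 5:4 ≈ 1.250.
A: 1.325 (Δ0.075)  B: 1.301 (Δ0.051)  C: 1.357 (Δ0.107)  D: 1.277 (Δ0.027)  E: 1.260 (Δ0.010)

E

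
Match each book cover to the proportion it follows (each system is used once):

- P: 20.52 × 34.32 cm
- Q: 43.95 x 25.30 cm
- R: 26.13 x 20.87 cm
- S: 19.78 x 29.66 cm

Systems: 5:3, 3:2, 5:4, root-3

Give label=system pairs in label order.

P = 34.32/20.52 ≈ 1.673 → 5:3 (1.667)
Q = 43.95/25.30 ≈ 1.737 → root-3 (1.732)
R = 26.13/20.87 ≈ 1.252 → 5:4 (1.250)
S = 29.66/19.78 ≈ 1.499 → 3:2 (1.500)

P=5:3, Q=root-3, R=5:4, S=3:2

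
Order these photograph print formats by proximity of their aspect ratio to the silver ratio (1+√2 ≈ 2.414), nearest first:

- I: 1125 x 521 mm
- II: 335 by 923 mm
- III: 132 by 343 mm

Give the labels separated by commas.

III, I, II

Ratios: I = 1125 / 521 ≈ 2.159; II = 923 / 335 ≈ 2.755; III = 343 / 132 ≈ 2.598.
|Δ from 2.414|: I 0.255; II 0.341; III 0.184.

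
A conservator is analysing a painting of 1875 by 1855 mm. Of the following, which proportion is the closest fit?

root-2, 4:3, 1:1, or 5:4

Ratio = 1875 / 1855 ≈ 1.011.
Distances: root-2 1.414 (Δ 0.403); 4:3 1.333 (Δ 0.322); 1:1 1.000 (Δ 0.011); 5:4 1.250 (Δ 0.239).

1:1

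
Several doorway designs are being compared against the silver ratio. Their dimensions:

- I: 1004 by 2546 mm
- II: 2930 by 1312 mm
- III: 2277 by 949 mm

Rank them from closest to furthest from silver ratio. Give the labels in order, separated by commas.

I: 2546/1004 ≈ 2.536 → |2.536 − 2.414| = 0.122
II: 2930/1312 ≈ 2.233 → |2.233 − 2.414| = 0.181
III: 2277/949 ≈ 2.399 → |2.399 − 2.414| = 0.015

III, I, II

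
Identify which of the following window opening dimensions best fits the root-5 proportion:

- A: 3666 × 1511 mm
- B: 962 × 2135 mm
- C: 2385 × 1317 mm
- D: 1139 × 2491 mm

B

Target root-5 ≈ 2.236.
A: 2.426 (Δ0.190)  B: 2.219 (Δ0.017)  C: 1.811 (Δ0.425)  D: 2.187 (Δ0.049)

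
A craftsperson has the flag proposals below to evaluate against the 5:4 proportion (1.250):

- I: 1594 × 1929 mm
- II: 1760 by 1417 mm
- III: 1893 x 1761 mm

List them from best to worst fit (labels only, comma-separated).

Ratios: I = 1929 / 1594 ≈ 1.210; II = 1760 / 1417 ≈ 1.242; III = 1893 / 1761 ≈ 1.075.
|Δ from 1.250|: I 0.040; II 0.008; III 0.175.

II, I, III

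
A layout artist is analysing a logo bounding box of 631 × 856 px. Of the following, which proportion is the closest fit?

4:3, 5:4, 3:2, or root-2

4:3

856/631 ≈ 1.357. Nearest candidates are 4:3 (1.333, off by 0.024) and root-2 (1.414, off by 0.057).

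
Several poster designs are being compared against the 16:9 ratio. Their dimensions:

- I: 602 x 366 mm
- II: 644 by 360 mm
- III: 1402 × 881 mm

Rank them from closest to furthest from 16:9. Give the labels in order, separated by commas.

II, I, III

I: 602/366 ≈ 1.645 → |1.645 − 1.778| = 0.133
II: 644/360 ≈ 1.789 → |1.789 − 1.778| = 0.011
III: 1402/881 ≈ 1.591 → |1.591 − 1.778| = 0.187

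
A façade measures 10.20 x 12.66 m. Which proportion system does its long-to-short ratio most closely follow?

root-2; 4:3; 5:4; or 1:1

5:4

12.66/10.20 ≈ 1.241. Nearest candidates are 5:4 (1.250, off by 0.009) and 4:3 (1.333, off by 0.092).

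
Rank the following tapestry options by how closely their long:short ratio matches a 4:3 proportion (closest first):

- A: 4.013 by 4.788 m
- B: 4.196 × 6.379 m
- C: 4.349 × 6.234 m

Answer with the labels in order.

C, A, B

A: 4.788/4.013 ≈ 1.193 → |1.193 − 1.333| = 0.140
B: 6.379/4.196 ≈ 1.520 → |1.520 − 1.333| = 0.187
C: 6.234/4.349 ≈ 1.433 → |1.433 − 1.333| = 0.100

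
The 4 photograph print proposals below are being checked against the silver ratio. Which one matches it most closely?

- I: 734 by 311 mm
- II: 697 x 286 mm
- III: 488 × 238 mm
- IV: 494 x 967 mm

Ratios (long/short): I ≈ 2.360; II ≈ 2.437; III ≈ 2.050; IV ≈ 1.957.
silver ratio ≈ 2.414; option II is nearest (Δ 0.023).

II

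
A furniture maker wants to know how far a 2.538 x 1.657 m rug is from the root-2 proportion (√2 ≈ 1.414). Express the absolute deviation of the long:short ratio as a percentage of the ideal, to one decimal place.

8.3%

Ratio = 2.538 / 1.657 ≈ 1.5317.
Ideal root-2 ≈ 1.4142. |1.5317 − 1.4142| / 1.4142 ≈ 8.31% → 8.3%.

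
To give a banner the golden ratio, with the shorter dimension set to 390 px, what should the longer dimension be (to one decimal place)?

golden ratio ≈ 1.61803.
Longer side = 390 × 1.61803 ≈ 631.032 → 631.0 px.

631.0 px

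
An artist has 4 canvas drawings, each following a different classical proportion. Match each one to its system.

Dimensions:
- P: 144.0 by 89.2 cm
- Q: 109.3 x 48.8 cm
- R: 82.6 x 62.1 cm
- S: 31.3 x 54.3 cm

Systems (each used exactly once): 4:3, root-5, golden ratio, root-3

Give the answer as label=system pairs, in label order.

P=golden ratio, Q=root-5, R=4:3, S=root-3

Ratios: P ≈ 1.614; Q ≈ 2.240; R ≈ 1.330; S ≈ 1.735.
Targets: 4:3 ≈ 1.333; root-5 ≈ 2.236; golden ratio ≈ 1.618; root-3 ≈ 1.732.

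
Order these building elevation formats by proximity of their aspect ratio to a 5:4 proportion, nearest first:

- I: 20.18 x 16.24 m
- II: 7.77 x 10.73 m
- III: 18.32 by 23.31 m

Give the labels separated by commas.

Ratios: I = 20.18 / 16.24 ≈ 1.243; II = 10.73 / 7.77 ≈ 1.381; III = 23.31 / 18.32 ≈ 1.272.
|Δ from 1.250|: I 0.007; II 0.131; III 0.022.

I, III, II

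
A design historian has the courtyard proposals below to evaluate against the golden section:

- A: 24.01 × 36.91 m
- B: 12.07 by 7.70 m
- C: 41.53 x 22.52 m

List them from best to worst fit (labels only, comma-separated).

Ratios: A = 36.91 / 24.01 ≈ 1.537; B = 12.07 / 7.70 ≈ 1.568; C = 41.53 / 22.52 ≈ 1.844.
|Δ from 1.618|: A 0.081; B 0.050; C 0.226.

B, A, C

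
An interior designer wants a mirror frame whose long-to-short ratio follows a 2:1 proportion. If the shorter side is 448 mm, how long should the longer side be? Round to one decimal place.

896.0 mm

2:1 = 2.00000.
Longer side = 448 × 2.00000 ≈ 896.000 → 896.0 mm.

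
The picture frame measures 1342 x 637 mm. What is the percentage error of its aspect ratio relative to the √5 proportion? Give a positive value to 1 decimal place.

Ratio = 1342 / 637 ≈ 2.1068.
Ideal root-5 ≈ 2.2361. |2.1068 − 2.2361| / 2.2361 ≈ 5.78% → 5.8%.

5.8%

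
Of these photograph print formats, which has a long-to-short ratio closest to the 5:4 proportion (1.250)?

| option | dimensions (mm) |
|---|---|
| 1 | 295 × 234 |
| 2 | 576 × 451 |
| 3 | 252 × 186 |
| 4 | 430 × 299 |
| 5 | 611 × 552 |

Target 5:4 ≈ 1.250.
1: 1.261 (Δ0.011)  2: 1.277 (Δ0.027)  3: 1.355 (Δ0.105)  4: 1.438 (Δ0.188)  5: 1.107 (Δ0.143)

1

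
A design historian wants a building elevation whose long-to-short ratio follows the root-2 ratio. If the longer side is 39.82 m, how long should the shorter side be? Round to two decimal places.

28.16 m

root-2 ≈ 1.41421.
Shorter side = 39.82 ÷ 1.41421 ≈ 28.1571 → 28.16 m.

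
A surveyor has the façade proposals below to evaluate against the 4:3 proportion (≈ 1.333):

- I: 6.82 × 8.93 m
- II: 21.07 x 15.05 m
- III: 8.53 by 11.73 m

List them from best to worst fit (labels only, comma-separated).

I: 8.93/6.82 ≈ 1.309 → |1.309 − 1.333| = 0.024
II: 21.07/15.05 ≈ 1.400 → |1.400 − 1.333| = 0.067
III: 11.73/8.53 ≈ 1.375 → |1.375 − 1.333| = 0.042

I, III, II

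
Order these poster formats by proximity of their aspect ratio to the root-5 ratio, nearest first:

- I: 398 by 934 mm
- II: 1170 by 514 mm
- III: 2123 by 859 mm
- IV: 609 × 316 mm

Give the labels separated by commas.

I: 934/398 ≈ 2.347 → |2.347 − 2.236| = 0.111
II: 1170/514 ≈ 2.276 → |2.276 − 2.236| = 0.040
III: 2123/859 ≈ 2.471 → |2.471 − 2.236| = 0.235
IV: 609/316 ≈ 1.927 → |1.927 − 2.236| = 0.309

II, I, III, IV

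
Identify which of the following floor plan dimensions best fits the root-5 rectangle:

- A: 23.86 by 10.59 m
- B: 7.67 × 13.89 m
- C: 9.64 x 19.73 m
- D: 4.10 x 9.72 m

A

Ratios (long/short): A ≈ 2.253; B ≈ 1.811; C ≈ 2.047; D ≈ 2.371.
root-5 ≈ 2.236; option A is nearest (Δ 0.017).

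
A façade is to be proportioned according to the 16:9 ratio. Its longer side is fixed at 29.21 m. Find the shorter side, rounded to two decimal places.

16.43 m

16:9 ≈ 1.77778.
Shorter side = 29.21 ÷ 1.77778 ≈ 16.4306 → 16.43 m.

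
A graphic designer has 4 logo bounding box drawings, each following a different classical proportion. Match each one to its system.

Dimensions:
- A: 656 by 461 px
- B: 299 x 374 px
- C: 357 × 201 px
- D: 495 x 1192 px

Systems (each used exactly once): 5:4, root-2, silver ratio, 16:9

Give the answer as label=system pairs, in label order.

A=root-2, B=5:4, C=16:9, D=silver ratio

Ratios: A ≈ 1.423; B ≈ 1.251; C ≈ 1.776; D ≈ 2.408.
Targets: 5:4 ≈ 1.250; root-2 ≈ 1.414; silver ratio ≈ 2.414; 16:9 ≈ 1.778.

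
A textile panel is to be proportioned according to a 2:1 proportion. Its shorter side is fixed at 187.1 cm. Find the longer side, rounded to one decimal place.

2:1 = 2.00000.
Longer side = 187.1 × 2.00000 ≈ 374.200 → 374.2 cm.

374.2 cm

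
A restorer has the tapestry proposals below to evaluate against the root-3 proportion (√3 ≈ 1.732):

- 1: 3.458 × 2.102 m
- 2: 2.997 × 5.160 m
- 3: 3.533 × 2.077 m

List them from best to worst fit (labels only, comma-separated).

2, 3, 1

1: 3.458/2.102 ≈ 1.645 → |1.645 − 1.732| = 0.087
2: 5.160/2.997 ≈ 1.722 → |1.722 − 1.732| = 0.010
3: 3.533/2.077 ≈ 1.701 → |1.701 − 1.732| = 0.031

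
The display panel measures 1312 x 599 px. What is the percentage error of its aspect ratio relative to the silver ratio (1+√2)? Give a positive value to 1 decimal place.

9.3%

Ratio = 1312 / 599 ≈ 2.1903.
Ideal silver ratio ≈ 2.4142. |2.1903 − 2.4142| / 2.4142 ≈ 9.27% → 9.3%.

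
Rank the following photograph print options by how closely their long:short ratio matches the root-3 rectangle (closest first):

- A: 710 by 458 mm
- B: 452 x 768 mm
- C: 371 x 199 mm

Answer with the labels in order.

Ratios: A = 710 / 458 ≈ 1.550; B = 768 / 452 ≈ 1.699; C = 371 / 199 ≈ 1.864.
|Δ from 1.732|: A 0.182; B 0.033; C 0.132.

B, C, A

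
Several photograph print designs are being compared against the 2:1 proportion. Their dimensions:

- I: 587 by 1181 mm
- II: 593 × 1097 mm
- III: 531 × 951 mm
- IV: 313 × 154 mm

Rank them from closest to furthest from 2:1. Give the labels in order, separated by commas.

I, IV, II, III

I: 1181/587 ≈ 2.012 → |2.012 − 2.000| = 0.012
II: 1097/593 ≈ 1.850 → |1.850 − 2.000| = 0.150
III: 951/531 ≈ 1.791 → |1.791 − 2.000| = 0.209
IV: 313/154 ≈ 2.032 → |2.032 − 2.000| = 0.032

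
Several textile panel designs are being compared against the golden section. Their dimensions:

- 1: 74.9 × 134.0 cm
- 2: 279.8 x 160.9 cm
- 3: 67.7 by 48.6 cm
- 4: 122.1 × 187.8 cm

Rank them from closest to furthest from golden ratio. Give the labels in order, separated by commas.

4, 2, 1, 3

1: 134.0/74.9 ≈ 1.789 → |1.789 − 1.618| = 0.171
2: 279.8/160.9 ≈ 1.739 → |1.739 − 1.618| = 0.121
3: 67.7/48.6 ≈ 1.393 → |1.393 − 1.618| = 0.225
4: 187.8/122.1 ≈ 1.538 → |1.538 − 1.618| = 0.080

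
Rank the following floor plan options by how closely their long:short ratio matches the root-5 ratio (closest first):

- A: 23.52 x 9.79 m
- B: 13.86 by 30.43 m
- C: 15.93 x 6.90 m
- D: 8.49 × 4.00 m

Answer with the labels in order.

B, C, D, A

Ratios: A = 23.52 / 9.79 ≈ 2.402; B = 30.43 / 13.86 ≈ 2.196; C = 15.93 / 6.90 ≈ 2.309; D = 8.49 / 4.00 ≈ 2.123.
|Δ from 2.236|: A 0.166; B 0.040; C 0.073; D 0.113.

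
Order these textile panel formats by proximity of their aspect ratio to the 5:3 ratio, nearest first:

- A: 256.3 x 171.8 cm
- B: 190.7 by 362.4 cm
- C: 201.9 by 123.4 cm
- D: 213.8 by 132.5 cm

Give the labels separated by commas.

Ratios: A = 256.3 / 171.8 ≈ 1.492; B = 362.4 / 190.7 ≈ 1.900; C = 201.9 / 123.4 ≈ 1.636; D = 213.8 / 132.5 ≈ 1.614.
|Δ from 1.667|: A 0.175; B 0.233; C 0.031; D 0.053.

C, D, A, B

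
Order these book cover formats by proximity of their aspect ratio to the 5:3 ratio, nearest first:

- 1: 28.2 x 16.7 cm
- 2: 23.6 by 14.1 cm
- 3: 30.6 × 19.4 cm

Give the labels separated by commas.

Ratios: 1 = 28.2 / 16.7 ≈ 1.689; 2 = 23.6 / 14.1 ≈ 1.674; 3 = 30.6 / 19.4 ≈ 1.577.
|Δ from 1.667|: 1 0.022; 2 0.007; 3 0.090.

2, 1, 3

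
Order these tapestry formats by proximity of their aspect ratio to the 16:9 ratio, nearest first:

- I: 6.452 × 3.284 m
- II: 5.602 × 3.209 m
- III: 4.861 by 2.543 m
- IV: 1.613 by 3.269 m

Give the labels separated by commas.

Ratios: I = 6.452 / 3.284 ≈ 1.965; II = 5.602 / 3.209 ≈ 1.746; III = 4.861 / 2.543 ≈ 1.912; IV = 3.269 / 1.613 ≈ 2.027.
|Δ from 1.778|: I 0.187; II 0.032; III 0.134; IV 0.249.

II, III, I, IV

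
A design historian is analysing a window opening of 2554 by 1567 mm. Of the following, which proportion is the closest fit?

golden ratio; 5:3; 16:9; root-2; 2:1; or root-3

golden ratio

2554/1567 ≈ 1.630. Nearest candidates are golden ratio (1.618, off by 0.012) and 5:3 (1.667, off by 0.037).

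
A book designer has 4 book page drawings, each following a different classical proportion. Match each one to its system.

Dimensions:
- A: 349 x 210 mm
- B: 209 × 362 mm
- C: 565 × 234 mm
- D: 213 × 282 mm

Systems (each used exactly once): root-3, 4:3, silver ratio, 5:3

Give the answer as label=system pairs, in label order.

A=5:3, B=root-3, C=silver ratio, D=4:3

Ratios: A ≈ 1.662; B ≈ 1.732; C ≈ 2.415; D ≈ 1.324.
Targets: root-3 ≈ 1.732; 4:3 ≈ 1.333; silver ratio ≈ 2.414; 5:3 ≈ 1.667.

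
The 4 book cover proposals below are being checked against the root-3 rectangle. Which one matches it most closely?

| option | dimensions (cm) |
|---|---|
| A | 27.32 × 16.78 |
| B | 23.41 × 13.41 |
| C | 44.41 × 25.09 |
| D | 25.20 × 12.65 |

B

Ratios (long/short): A ≈ 1.628; B ≈ 1.746; C ≈ 1.770; D ≈ 1.992.
root-3 ≈ 1.732; option B is nearest (Δ 0.014).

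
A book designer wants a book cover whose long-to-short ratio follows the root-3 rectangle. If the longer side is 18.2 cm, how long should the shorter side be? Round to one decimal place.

root-3 ≈ 1.73205.
Shorter side = 18.2 ÷ 1.73205 ≈ 10.508 → 10.5 cm.

10.5 cm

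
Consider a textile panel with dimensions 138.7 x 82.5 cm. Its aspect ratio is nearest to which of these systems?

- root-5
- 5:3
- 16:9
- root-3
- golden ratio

138.7/82.5 ≈ 1.681. Nearest candidates are 5:3 (1.667, off by 0.014) and root-3 (1.732, off by 0.051).

5:3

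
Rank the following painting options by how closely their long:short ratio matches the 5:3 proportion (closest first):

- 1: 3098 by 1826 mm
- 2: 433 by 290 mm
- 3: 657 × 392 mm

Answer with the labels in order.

3, 1, 2

1: 3098/1826 ≈ 1.697 → |1.697 − 1.667| = 0.030
2: 433/290 ≈ 1.493 → |1.493 − 1.667| = 0.174
3: 657/392 ≈ 1.676 → |1.676 − 1.667| = 0.009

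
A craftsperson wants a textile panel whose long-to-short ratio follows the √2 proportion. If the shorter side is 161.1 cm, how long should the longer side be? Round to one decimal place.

227.8 cm

root-2 ≈ 1.41421.
Longer side = 161.1 × 1.41421 ≈ 227.829 → 227.8 cm.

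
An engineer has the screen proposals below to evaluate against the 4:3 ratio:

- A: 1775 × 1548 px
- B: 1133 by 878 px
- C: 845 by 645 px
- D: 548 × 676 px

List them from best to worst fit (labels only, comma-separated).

C, B, D, A

A: 1775/1548 ≈ 1.147 → |1.147 − 1.333| = 0.186
B: 1133/878 ≈ 1.290 → |1.290 − 1.333| = 0.043
C: 845/645 ≈ 1.310 → |1.310 − 1.333| = 0.023
D: 676/548 ≈ 1.234 → |1.234 − 1.333| = 0.099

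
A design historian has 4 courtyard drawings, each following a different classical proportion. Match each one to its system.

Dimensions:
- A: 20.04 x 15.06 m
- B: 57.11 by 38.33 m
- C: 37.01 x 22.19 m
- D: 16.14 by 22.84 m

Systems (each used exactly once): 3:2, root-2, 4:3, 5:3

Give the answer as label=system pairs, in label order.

Ratios: A ≈ 1.331; B ≈ 1.490; C ≈ 1.668; D ≈ 1.415.
Targets: 3:2 ≈ 1.500; root-2 ≈ 1.414; 4:3 ≈ 1.333; 5:3 ≈ 1.667.

A=4:3, B=3:2, C=5:3, D=root-2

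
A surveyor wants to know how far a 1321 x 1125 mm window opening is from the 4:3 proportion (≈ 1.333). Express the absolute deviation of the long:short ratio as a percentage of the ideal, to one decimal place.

11.9%

Ratio = 1321 / 1125 ≈ 1.1742.
Ideal 4:3 ≈ 1.3333. |1.1742 − 1.3333| / 1.3333 ≈ 11.93% → 11.9%.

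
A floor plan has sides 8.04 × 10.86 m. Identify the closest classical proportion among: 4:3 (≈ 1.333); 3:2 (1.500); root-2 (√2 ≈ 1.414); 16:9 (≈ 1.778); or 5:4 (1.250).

4:3

Ratio = 10.86 / 8.04 ≈ 1.351.
Distances: 4:3 1.333 (Δ 0.018); 3:2 1.500 (Δ 0.149); root-2 1.414 (Δ 0.063); 16:9 1.778 (Δ 0.427); 5:4 1.250 (Δ 0.101).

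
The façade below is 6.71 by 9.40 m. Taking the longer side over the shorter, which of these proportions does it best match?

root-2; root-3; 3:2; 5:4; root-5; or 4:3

9.40/6.71 ≈ 1.401. Nearest candidates are root-2 (1.414, off by 0.013) and 4:3 (1.333, off by 0.068).

root-2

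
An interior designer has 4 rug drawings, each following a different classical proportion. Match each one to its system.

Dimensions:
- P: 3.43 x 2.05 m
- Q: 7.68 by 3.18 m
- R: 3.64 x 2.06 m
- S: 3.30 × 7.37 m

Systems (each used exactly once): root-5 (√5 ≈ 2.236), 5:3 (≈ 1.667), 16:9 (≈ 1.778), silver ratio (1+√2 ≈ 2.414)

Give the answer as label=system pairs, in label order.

P=5:3, Q=silver ratio, R=16:9, S=root-5

Ratios: P ≈ 1.673; Q ≈ 2.415; R ≈ 1.767; S ≈ 2.233.
Targets: root-5 ≈ 2.236; 5:3 ≈ 1.667; 16:9 ≈ 1.778; silver ratio ≈ 2.414.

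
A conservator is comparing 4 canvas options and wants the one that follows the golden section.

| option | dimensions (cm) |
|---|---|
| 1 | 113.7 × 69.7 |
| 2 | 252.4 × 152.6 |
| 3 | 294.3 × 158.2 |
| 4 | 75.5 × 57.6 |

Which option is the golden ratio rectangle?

Target golden ratio ≈ 1.618.
1: 1.631 (Δ0.013)  2: 1.654 (Δ0.036)  3: 1.860 (Δ0.242)  4: 1.311 (Δ0.307)

1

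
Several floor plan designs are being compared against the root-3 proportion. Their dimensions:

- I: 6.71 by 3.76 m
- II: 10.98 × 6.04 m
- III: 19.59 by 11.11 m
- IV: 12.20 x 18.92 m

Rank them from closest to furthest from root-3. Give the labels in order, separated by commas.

III, I, II, IV

Ratios: I = 6.71 / 3.76 ≈ 1.785; II = 10.98 / 6.04 ≈ 1.818; III = 19.59 / 11.11 ≈ 1.763; IV = 18.92 / 12.20 ≈ 1.551.
|Δ from 1.732|: I 0.053; II 0.086; III 0.031; IV 0.181.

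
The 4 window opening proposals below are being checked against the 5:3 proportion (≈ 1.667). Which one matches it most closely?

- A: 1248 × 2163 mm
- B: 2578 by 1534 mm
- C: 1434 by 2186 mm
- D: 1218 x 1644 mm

B

Ratios (long/short): A ≈ 1.733; B ≈ 1.681; C ≈ 1.524; D ≈ 1.350.
5:3 ≈ 1.667; option B is nearest (Δ 0.014).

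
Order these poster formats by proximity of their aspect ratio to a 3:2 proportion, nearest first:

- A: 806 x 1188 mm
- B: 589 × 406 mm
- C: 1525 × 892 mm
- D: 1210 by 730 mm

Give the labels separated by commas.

Ratios: A = 1188 / 806 ≈ 1.474; B = 589 / 406 ≈ 1.451; C = 1525 / 892 ≈ 1.710; D = 1210 / 730 ≈ 1.658.
|Δ from 1.500|: A 0.026; B 0.049; C 0.210; D 0.158.

A, B, D, C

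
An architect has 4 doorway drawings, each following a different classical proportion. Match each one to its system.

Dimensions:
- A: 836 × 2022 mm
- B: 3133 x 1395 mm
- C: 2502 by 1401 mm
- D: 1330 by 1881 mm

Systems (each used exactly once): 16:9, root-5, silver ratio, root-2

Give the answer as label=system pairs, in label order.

A=silver ratio, B=root-5, C=16:9, D=root-2

A = 2022/836 ≈ 2.419 → silver ratio (2.414)
B = 3133/1395 ≈ 2.246 → root-5 (2.236)
C = 2502/1401 ≈ 1.786 → 16:9 (1.778)
D = 1881/1330 ≈ 1.414 → root-2 (1.414)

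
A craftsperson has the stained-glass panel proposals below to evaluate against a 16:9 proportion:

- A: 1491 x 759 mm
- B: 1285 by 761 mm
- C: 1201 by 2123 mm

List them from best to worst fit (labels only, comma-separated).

C, B, A

Ratios: A = 1491 / 759 ≈ 1.964; B = 1285 / 761 ≈ 1.689; C = 2123 / 1201 ≈ 1.768.
|Δ from 1.778|: A 0.186; B 0.089; C 0.010.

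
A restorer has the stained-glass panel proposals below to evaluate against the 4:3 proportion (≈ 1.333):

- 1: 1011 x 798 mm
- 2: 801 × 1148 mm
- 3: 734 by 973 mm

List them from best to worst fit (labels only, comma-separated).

3, 1, 2

1: 1011/798 ≈ 1.267 → |1.267 − 1.333| = 0.066
2: 1148/801 ≈ 1.433 → |1.433 − 1.333| = 0.100
3: 973/734 ≈ 1.326 → |1.326 − 1.333| = 0.007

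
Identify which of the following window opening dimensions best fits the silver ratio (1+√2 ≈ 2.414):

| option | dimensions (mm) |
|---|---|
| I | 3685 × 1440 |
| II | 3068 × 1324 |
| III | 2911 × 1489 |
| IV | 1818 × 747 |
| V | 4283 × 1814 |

IV

Ratios (long/short): I ≈ 2.559; II ≈ 2.317; III ≈ 1.955; IV ≈ 2.434; V ≈ 2.361.
silver ratio ≈ 2.414; option IV is nearest (Δ 0.020).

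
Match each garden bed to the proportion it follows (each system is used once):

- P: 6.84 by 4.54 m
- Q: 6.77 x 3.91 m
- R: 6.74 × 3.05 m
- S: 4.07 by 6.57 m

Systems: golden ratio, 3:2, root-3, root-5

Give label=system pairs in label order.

P=3:2, Q=root-3, R=root-5, S=golden ratio

P = 6.84/4.54 ≈ 1.507 → 3:2 (1.500)
Q = 6.77/3.91 ≈ 1.731 → root-3 (1.732)
R = 6.74/3.05 ≈ 2.210 → root-5 (2.236)
S = 6.57/4.07 ≈ 1.614 → golden ratio (1.618)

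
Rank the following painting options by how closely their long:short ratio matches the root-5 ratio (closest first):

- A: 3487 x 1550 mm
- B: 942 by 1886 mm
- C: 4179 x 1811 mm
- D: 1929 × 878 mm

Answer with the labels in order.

Ratios: A = 3487 / 1550 ≈ 2.250; B = 1886 / 942 ≈ 2.002; C = 4179 / 1811 ≈ 2.308; D = 1929 / 878 ≈ 2.197.
|Δ from 2.236|: A 0.014; B 0.234; C 0.072; D 0.039.

A, D, C, B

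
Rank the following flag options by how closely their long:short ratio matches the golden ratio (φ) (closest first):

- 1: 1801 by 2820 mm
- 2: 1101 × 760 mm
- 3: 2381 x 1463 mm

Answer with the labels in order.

3, 1, 2

Ratios: 1 = 2820 / 1801 ≈ 1.566; 2 = 1101 / 760 ≈ 1.449; 3 = 2381 / 1463 ≈ 1.627.
|Δ from 1.618|: 1 0.052; 2 0.169; 3 0.009.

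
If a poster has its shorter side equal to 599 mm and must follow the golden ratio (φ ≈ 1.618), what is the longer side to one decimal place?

golden ratio ≈ 1.61803.
Longer side = 599 × 1.61803 ≈ 969.200 → 969.2 mm.

969.2 mm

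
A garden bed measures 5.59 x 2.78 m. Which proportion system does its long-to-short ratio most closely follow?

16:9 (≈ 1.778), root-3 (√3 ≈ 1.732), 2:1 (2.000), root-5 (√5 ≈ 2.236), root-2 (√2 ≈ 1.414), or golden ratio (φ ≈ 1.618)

5.59/2.78 ≈ 2.011. Nearest candidates are 2:1 (2.000, off by 0.011) and root-5 (2.236, off by 0.225).

2:1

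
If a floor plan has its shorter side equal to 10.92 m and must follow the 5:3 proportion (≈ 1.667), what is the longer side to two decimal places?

18.20 m

5:3 ≈ 1.66667.
Longer side = 10.92 × 1.66667 ≈ 18.2000 → 18.20 m.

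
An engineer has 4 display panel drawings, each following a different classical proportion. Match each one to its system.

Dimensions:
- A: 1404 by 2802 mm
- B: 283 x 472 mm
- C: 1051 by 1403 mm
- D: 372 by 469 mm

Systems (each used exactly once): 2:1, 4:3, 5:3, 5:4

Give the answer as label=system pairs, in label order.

A=2:1, B=5:3, C=4:3, D=5:4

Ratios: A ≈ 1.996; B ≈ 1.668; C ≈ 1.335; D ≈ 1.261.
Targets: 2:1 ≈ 2.000; 4:3 ≈ 1.333; 5:3 ≈ 1.667; 5:4 ≈ 1.250.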